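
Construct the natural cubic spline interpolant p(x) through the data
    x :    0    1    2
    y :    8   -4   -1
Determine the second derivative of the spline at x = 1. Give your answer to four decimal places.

Let M_i = p''(x_i). Step sizes h_i = 1, 1; slopes of the chords Δ_i = (y_(i+1) - y_i)/h_i = -12, 3.
  1·M_0 + 4·M_1 + 1·M_2 = 6(Δ_1 - Δ_0) = 90
Natural end conditions: M_0 = M_2 = 0.
Solving: M_0 = 0, M_1 = 45/2, M_2 = 0.

22.5000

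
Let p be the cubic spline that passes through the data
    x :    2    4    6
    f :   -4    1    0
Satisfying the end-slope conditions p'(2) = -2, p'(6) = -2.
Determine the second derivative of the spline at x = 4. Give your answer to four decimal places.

-4.5000

Write m_i for p''(x_i). With h_i = 2, 2 and divided differences Δ_i = 5/2, -1/2, the continuity of p' gives the tridiagonal system
  2·m_0 + 8·m_1 + 2·m_2 = 6(Δ_1 - Δ_0) = -18
Clamped end conditions give two more equations: 2h_0·m_0 + h_0·m_1 = 6(Δ_0 - p'(2)) = 27 and h_1·m_1 + 2h_1·m_2 = 6(p'(6) - Δ_1) = -9.
Hence m_0 = 9, m_1 = -9/2, m_2 = 0.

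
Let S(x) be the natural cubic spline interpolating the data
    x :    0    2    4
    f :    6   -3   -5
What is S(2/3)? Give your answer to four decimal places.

Write M_i for S''(x_i). With h_i = 2, 2 and divided differences Δ_i = -9/2, -1, the continuity of S' gives the tridiagonal system
  2·M_0 + 8·M_1 + 2·M_2 = 6(Δ_1 - Δ_0) = 21
Natural end conditions: M_0 = M_2 = 0.
Forward elimination and back-substitution give M_0 = 0, M_1 = 21/8, M_2 = 0.
On [0, 2], S(x) = 6 - 43/8·x + 0·x² + 7/32·x³.
With x = 2/3: S(2/3) = 67/27.

2.4815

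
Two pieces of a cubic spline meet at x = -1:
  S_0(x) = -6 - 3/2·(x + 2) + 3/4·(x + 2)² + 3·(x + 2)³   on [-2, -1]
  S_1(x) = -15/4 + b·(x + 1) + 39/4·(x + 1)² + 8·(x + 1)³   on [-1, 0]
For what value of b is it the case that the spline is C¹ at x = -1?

S_0'(x) = -3/2 + 3/2·(x + 2) + 9·(x + 2)², so S_0'(-1) = 9. On the right, S_1'(-1) = b, so b = 9.

9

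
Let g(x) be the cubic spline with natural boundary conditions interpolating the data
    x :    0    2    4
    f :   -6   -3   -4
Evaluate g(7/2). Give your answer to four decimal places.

-3.5156

Write σ_i for g''(x_i). With h_i = 2, 2 and divided differences Δ_i = 3/2, -1/2, the continuity of g' gives the tridiagonal system
  2·σ_0 + 8·σ_1 + 2·σ_2 = 6(Δ_1 - Δ_0) = -12
Natural end conditions: σ_0 = σ_2 = 0.
Solving: σ_0 = 0, σ_1 = -3/2, σ_2 = 0.
On [2, 4], g(x) = -3 + 1/2·(x - 2) - 3/4·(x - 2)² + 1/8·(x - 2)³.
With (x - 2) = 3/2: g(7/2) = -225/64.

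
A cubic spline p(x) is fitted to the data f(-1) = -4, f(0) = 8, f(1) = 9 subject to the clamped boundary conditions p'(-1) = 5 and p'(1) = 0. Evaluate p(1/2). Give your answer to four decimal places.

9.5625

Write σ_i for p''(x_i). With h_i = 1, 1 and divided differences Δ_i = 12, 1, the continuity of p' gives the tridiagonal system
  1·σ_0 + 4·σ_1 + 1·σ_2 = 6(Δ_1 - Δ_0) = -66
Clamped end conditions give two more equations: 2h_0·σ_0 + h_0·σ_1 = 6(Δ_0 - p'(-1)) = 42 and h_1·σ_1 + 2h_1·σ_2 = 6(p'(1) - Δ_1) = -6.
Forward elimination and back-substitution give σ_0 = 35, σ_1 = -28, σ_2 = 11.
On [0, 1], p(x) = 8 + 17/2·x - 14·x² + 13/2·x³.
With x = 1/2: p(1/2) = 153/16.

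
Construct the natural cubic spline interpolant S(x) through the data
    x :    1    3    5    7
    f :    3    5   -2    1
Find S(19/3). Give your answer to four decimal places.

-0.9679

Let M_i = S''(x_i). Step sizes h_i = 2, 2, 2; slopes of the chords Δ_i = (y_(i+1) - y_i)/h_i = 1, -7/2, 3/2.
  2·M_0 + 8·M_1 + 2·M_2 = 6(Δ_1 - Δ_0) = -27
  2·M_1 + 8·M_2 + 2·M_3 = 6(Δ_2 - Δ_1) = 30
Natural end conditions: M_0 = M_3 = 0.
Forward elimination and back-substitution give M_0 = 0, M_1 = -23/5, M_2 = 49/10, M_3 = 0.
On [5, 7], S(x) = -2 - 53/30·(x - 5) + 49/20·(x - 5)² - 49/120·(x - 5)³.
With (x - 5) = 4/3: S(19/3) = -392/405.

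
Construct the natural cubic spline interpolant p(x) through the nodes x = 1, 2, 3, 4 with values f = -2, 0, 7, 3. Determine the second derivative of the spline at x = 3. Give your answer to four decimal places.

Write m_i for p''(x_i). With h_i = 1, 1, 1 and divided differences Δ_i = 2, 7, -4, the continuity of p' gives the tridiagonal system
  1·m_0 + 4·m_1 + 1·m_2 = 6(Δ_1 - Δ_0) = 30
  1·m_1 + 4·m_2 + 1·m_3 = 6(Δ_2 - Δ_1) = -66
Natural end conditions: m_0 = m_3 = 0.
Solving: m_0 = 0, m_1 = 62/5, m_2 = -98/5, m_3 = 0.

-19.6000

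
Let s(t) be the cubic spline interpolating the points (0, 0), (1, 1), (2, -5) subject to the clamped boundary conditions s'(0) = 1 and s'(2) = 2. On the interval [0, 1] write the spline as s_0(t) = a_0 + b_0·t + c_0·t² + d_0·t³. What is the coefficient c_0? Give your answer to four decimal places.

Put M_i = s'' at the i-th knot. Here h = (1, 1) and Δ = (1, -6), so the interior equations h_(i-1)·M_(i-1) + 2(h_(i-1)+h_i)·M_i + h_i·M_(i+1) = 6(Δ_i − Δ_(i-1)) read
  1·M_0 + 4·M_1 + 1·M_2 = 6(Δ_1 - Δ_0) = -42
Clamped end conditions give two more equations: 2h_0·M_0 + h_0·M_1 = 6(Δ_0 - s'(0)) = 0 and h_1·M_1 + 2h_1·M_2 = 6(s'(2) - Δ_1) = 48.
Forward elimination and back-substitution give M_0 = 11, M_1 = -22, M_2 = 35.
On [0, 1], with s_0(t) = a_0 + b_0·t + c_0·t² + d_0·t³: c_0 = M_0/2 = 11/2, d_0 = (M_1 - M_0)/(6h_0) = -11/2, b_0 = Δ_0 - h_0(2M_0 + M_1)/6 = 1.

5.5000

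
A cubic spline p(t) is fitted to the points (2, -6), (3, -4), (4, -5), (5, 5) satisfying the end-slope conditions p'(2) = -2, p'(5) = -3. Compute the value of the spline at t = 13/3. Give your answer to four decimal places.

-1.0494

Write m_i for p''(x_i). With h_i = 1, 1, 1 and divided differences Δ_i = 2, -1, 10, the continuity of p' gives the tridiagonal system
  1·m_0 + 4·m_1 + 1·m_2 = 6(Δ_1 - Δ_0) = -18
  1·m_1 + 4·m_2 + 1·m_3 = 6(Δ_2 - Δ_1) = 66
Clamped end conditions give two more equations: 2h_0·m_0 + h_0·m_1 = 6(Δ_0 - p'(2)) = 24 and h_2·m_2 + 2h_2·m_3 = 6(p'(5) - Δ_2) = -78.
Solving the tridiagonal system: m_0 = 64/3, m_1 = -56/3, m_2 = 106/3, m_3 = -170/3.
On [4, 5], p(t) = -5 + 23/3·(t - 4) + 53/3·(t - 4)² - 46/3·(t - 4)³.
With (t - 4) = 1/3: p(13/3) = -85/81.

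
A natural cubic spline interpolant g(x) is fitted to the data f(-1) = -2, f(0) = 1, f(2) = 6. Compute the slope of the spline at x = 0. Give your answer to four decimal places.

Let M_i = g''(x_i). Step sizes h_i = 1, 2; slopes of the chords Δ_i = (y_(i+1) - y_i)/h_i = 3, 5/2.
  1·M_0 + 6·M_1 + 2·M_2 = 6(Δ_1 - Δ_0) = -3
Natural end conditions: M_0 = M_2 = 0.
Forward elimination and back-substitution give M_0 = 0, M_1 = -1/2, M_2 = 0.
On [0, 2], g'(x) = b_1 + 2c_1·x + 3d_1·x² with b_1 = Δ_1 - h_1(2M_1 + M_2)/6 = 17/6, c_1 = M_1/2 = -1/4, d_1 = (M_2 - M_1)/(6h_1) = 1/24. So g'(0) = 17/6.

2.8333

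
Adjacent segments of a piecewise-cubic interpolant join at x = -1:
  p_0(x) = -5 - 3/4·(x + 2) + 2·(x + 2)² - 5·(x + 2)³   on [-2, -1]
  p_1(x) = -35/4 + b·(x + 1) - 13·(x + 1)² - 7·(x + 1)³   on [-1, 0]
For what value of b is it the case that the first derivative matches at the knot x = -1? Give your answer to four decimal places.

p_0'(x) = -3/4 + 4·(x + 2) - 15·(x + 2)², so p_0'(-1) = -47/4. On the right, p_1'(-1) = b, so b = -47/4.

-11.7500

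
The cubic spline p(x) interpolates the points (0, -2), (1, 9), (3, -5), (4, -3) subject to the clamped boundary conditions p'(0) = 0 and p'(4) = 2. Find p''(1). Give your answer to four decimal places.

-33.6571

Let σ_i = p''(x_i). Step sizes h_i = 1, 2, 1; slopes of the chords Δ_i = (y_(i+1) - y_i)/h_i = 11, -7, 2.
  1·σ_0 + 6·σ_1 + 2·σ_2 = 6(Δ_1 - Δ_0) = -108
  2·σ_1 + 6·σ_2 + 1·σ_3 = 6(Δ_2 - Δ_1) = 54
Clamped end conditions give two more equations: 2h_0·σ_0 + h_0·σ_1 = 6(Δ_0 - p'(0)) = 66 and h_2·σ_2 + 2h_2·σ_3 = 6(p'(4) - Δ_2) = 0.
Solving the tridiagonal system: σ_0 = 1744/35, σ_1 = -1178/35, σ_2 = 772/35, σ_3 = -386/35.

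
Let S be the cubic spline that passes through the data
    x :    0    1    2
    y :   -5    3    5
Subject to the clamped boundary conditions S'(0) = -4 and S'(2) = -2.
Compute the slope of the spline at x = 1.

9

Write σ_i for S''(x_i). With h_i = 1, 1 and divided differences Δ_i = 8, 2, the continuity of S' gives the tridiagonal system
  1·σ_0 + 4·σ_1 + 1·σ_2 = 6(Δ_1 - Δ_0) = -36
Clamped end conditions give two more equations: 2h_0·σ_0 + h_0·σ_1 = 6(Δ_0 - S'(0)) = 72 and h_1·σ_1 + 2h_1·σ_2 = 6(S'(2) - Δ_1) = -24.
Solving the tridiagonal system: σ_0 = 46, σ_1 = -20, σ_2 = -2.
On [1, 2], S'(x) = b_1 + 2c_1·(x - 1) + 3d_1·(x - 1)² with b_1 = Δ_1 - h_1(2σ_1 + σ_2)/6 = 9, c_1 = σ_1/2 = -10, d_1 = (σ_2 - σ_1)/(6h_1) = 3. So S'(1) = 9.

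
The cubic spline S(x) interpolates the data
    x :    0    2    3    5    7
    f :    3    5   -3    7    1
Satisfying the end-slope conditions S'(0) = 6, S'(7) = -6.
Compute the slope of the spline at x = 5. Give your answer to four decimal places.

Put M_i = S'' at the i-th knot. Here h = (2, 1, 2, 2) and Δ = (1, -8, 5, -3), so the interior equations h_(i-1)·M_(i-1) + 2(h_(i-1)+h_i)·M_i + h_i·M_(i+1) = 6(Δ_i − Δ_(i-1)) read
  2·M_0 + 6·M_1 + 1·M_2 = 6(Δ_1 - Δ_0) = -54
  1·M_1 + 6·M_2 + 2·M_3 = 6(Δ_2 - Δ_1) = 78
  2·M_2 + 8·M_3 + 2·M_4 = 6(Δ_3 - Δ_2) = -48
Clamped end conditions give two more equations: 2h_0·M_0 + h_0·M_1 = 6(Δ_0 - S'(0)) = -30 and h_3·M_3 + 2h_3·M_4 = 6(S'(7) - Δ_3) = -18.
Solving the tridiagonal system: M_0 = -213/122, M_1 = -702/61, M_2 = 1131/61, M_3 = -663/61, M_4 = 57/61.
On [5, 7], S'(x) = b_3 + 2c_3·(x - 5) + 3d_3·(x - 5)² with b_3 = Δ_3 - h_3(2M_3 + M_4)/6 = 240/61, c_3 = M_3/2 = -663/122, d_3 = (M_4 - M_3)/(6h_3) = 60/61. So S'(5) = 240/61.

3.9344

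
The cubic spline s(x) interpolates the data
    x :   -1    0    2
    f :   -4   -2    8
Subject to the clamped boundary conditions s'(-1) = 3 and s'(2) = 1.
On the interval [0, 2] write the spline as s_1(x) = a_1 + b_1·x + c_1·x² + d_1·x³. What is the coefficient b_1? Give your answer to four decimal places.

Write M_i for s''(x_i). With h_i = 1, 2 and divided differences Δ_i = 2, 5, the continuity of s' gives the tridiagonal system
  1·M_0 + 6·M_1 + 2·M_2 = 6(Δ_1 - Δ_0) = 18
Clamped end conditions give two more equations: 2h_0·M_0 + h_0·M_1 = 6(Δ_0 - s'(-1)) = -6 and h_1·M_1 + 2h_1·M_2 = 6(s'(2) - Δ_1) = -24.
Forward elimination and back-substitution give M_0 = -20/3, M_1 = 22/3, M_2 = -29/3.
On [0, 2], with s_1(x) = a_1 + b_1·x + c_1·x² + d_1·x³: c_1 = M_1/2 = 11/3, d_1 = (M_2 - M_1)/(6h_1) = -17/12, b_1 = Δ_1 - h_1(2M_1 + M_2)/6 = 10/3.

3.3333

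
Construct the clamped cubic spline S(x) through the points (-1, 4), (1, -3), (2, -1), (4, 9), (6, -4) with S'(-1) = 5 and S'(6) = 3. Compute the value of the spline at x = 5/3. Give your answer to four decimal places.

Put M_i = S'' at the i-th knot. Here h = (2, 1, 2, 2) and Δ = (-7/2, 2, 5, -13/2), so the interior equations h_(i-1)·M_(i-1) + 2(h_(i-1)+h_i)·M_i + h_i·M_(i+1) = 6(Δ_i − Δ_(i-1)) read
  2·M_0 + 6·M_1 + 1·M_2 = 6(Δ_1 - Δ_0) = 33
  1·M_1 + 6·M_2 + 2·M_3 = 6(Δ_2 - Δ_1) = 18
  2·M_2 + 8·M_3 + 2·M_4 = 6(Δ_3 - Δ_2) = -69
Clamped end conditions give two more equations: 2h_0·M_0 + h_0·M_1 = 6(Δ_0 - S'(-1)) = -51 and h_3·M_3 + 2h_3·M_4 = 6(S'(6) - Δ_3) = 57.
Forward elimination and back-substitution give M_0 = -4379/244, M_1 = 634/61, M_2 = 797/122, M_3 = -1927/122, M_4 = 1351/61.
On [1, 2], S(x) = -3 - 623/244·(x - 1) + 317/61·(x - 1)² - 157/244·(x - 1)³.
With (x - 1) = 2/3: S(5/3) = -8509/3294.

-2.5832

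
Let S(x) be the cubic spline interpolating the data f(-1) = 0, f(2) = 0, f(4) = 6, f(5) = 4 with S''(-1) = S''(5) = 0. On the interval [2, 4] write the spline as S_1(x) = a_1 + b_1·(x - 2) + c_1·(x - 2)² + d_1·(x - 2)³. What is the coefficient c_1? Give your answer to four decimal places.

Let M_i = S''(x_i). Step sizes h_i = 3, 2, 1; slopes of the chords Δ_i = (y_(i+1) - y_i)/h_i = 0, 3, -2.
  3·M_0 + 10·M_1 + 2·M_2 = 6(Δ_1 - Δ_0) = 18
  2·M_1 + 6·M_2 + 1·M_3 = 6(Δ_2 - Δ_1) = -30
Natural end conditions: M_0 = M_3 = 0.
Solving the tridiagonal system: M_0 = 0, M_1 = 3, M_2 = -6, M_3 = 0.
On [2, 4], with S_1(x) = a_1 + b_1·(x - 2) + c_1·(x - 2)² + d_1·(x - 2)³: c_1 = M_1/2 = 3/2, d_1 = (M_2 - M_1)/(6h_1) = -3/4, b_1 = Δ_1 - h_1(2M_1 + M_2)/6 = 3.

1.5000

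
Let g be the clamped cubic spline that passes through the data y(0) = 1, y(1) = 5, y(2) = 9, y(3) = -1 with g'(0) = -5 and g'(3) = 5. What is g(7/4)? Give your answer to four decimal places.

Put σ_i = g'' at the i-th knot. Here h = (1, 1, 1) and Δ = (4, 4, -10), so the interior equations h_(i-1)·σ_(i-1) + 2(h_(i-1)+h_i)·σ_i + h_i·σ_(i+1) = 6(Δ_i − Δ_(i-1)) read
  1·σ_0 + 4·σ_1 + 1·σ_2 = 6(Δ_1 - Δ_0) = 0
  1·σ_1 + 4·σ_2 + 1·σ_3 = 6(Δ_2 - Δ_1) = -84
Clamped end conditions give two more equations: 2h_0·σ_0 + h_0·σ_1 = 6(Δ_0 - g'(0)) = 54 and h_2·σ_2 + 2h_2·σ_3 = 6(g'(3) - Δ_2) = 90.
Solving the tridiagonal system: σ_0 = 382/15, σ_1 = 46/15, σ_2 = -566/15, σ_3 = 958/15.
On [1, 2], g(x) = 5 + 139/15·(x - 1) + 23/15·(x - 1)² - 34/5·(x - 1)³.
With (x - 1) = 3/4: g(7/4) = 1591/160.

9.9438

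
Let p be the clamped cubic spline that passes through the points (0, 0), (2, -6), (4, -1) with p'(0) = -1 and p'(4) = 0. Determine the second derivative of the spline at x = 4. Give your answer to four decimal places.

-7.6250

With M_i denoting the second derivative at x_i, h_i = 2, 2, and Δ_i = (y_(i+1) − y_i)/h_i = -3, 5/2:
  2·M_0 + 8·M_1 + 2·M_2 = 6(Δ_1 - Δ_0) = 33
Clamped end conditions give two more equations: 2h_0·M_0 + h_0·M_1 = 6(Δ_0 - p'(0)) = -12 and h_1·M_1 + 2h_1·M_2 = 6(p'(4) - Δ_1) = -15.
Solving the tridiagonal system: M_0 = -55/8, M_1 = 31/4, M_2 = -61/8.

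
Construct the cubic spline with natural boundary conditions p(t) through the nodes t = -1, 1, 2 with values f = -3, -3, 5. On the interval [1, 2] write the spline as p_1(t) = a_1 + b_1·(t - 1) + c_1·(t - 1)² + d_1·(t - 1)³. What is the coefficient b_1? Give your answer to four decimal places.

5.3333

Put M_i = p'' at the i-th knot. Here h = (2, 1) and Δ = (0, 8), so the interior equations h_(i-1)·M_(i-1) + 2(h_(i-1)+h_i)·M_i + h_i·M_(i+1) = 6(Δ_i − Δ_(i-1)) read
  2·M_0 + 6·M_1 + 1·M_2 = 6(Δ_1 - Δ_0) = 48
Natural end conditions: M_0 = M_2 = 0.
Hence M_0 = 0, M_1 = 8, M_2 = 0.
On [1, 2], with p_1(t) = a_1 + b_1·(t - 1) + c_1·(t - 1)² + d_1·(t - 1)³: c_1 = M_1/2 = 4, d_1 = (M_2 - M_1)/(6h_1) = -4/3, b_1 = Δ_1 - h_1(2M_1 + M_2)/6 = 16/3.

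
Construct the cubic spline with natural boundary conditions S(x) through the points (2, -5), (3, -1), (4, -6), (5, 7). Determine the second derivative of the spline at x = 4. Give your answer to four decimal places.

32.4000

With M_i denoting the second derivative at x_i, h_i = 1, 1, 1, and Δ_i = (y_(i+1) − y_i)/h_i = 4, -5, 13:
  1·M_0 + 4·M_1 + 1·M_2 = 6(Δ_1 - Δ_0) = -54
  1·M_1 + 4·M_2 + 1·M_3 = 6(Δ_2 - Δ_1) = 108
Natural end conditions: M_0 = M_3 = 0.
Solving the tridiagonal system: M_0 = 0, M_1 = -108/5, M_2 = 162/5, M_3 = 0.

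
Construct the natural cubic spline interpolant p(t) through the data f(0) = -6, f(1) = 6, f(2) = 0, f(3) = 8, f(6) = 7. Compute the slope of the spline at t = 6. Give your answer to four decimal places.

Let M_i = p''(x_i). Step sizes h_i = 1, 1, 1, 3; slopes of the chords Δ_i = (y_(i+1) - y_i)/h_i = 12, -6, 8, -1/3.
  1·M_0 + 4·M_1 + 1·M_2 = 6(Δ_1 - Δ_0) = -108
  1·M_1 + 4·M_2 + 1·M_3 = 6(Δ_2 - Δ_1) = 84
  1·M_2 + 8·M_3 + 3·M_4 = 6(Δ_3 - Δ_2) = -50
Natural end conditions: M_0 = M_4 = 0.
Solving: M_0 = 0, M_1 = -2035/58, M_2 = 938/29, M_3 = -597/58, M_4 = 0.
On [3, 6], p'(t) = b_3 + 2c_3·(t - 3) + 3d_3·(t - 3)² with b_3 = Δ_3 - h_3(2M_3 + M_4)/6 = 1733/174, c_3 = M_3/2 = -597/116, d_3 = (M_4 - M_3)/(6h_3) = 199/348. So p'(6) = -1907/348.

-5.4799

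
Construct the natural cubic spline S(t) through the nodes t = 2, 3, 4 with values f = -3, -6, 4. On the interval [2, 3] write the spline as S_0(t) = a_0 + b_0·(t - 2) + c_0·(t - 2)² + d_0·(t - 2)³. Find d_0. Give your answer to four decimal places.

3.2500

With m_i denoting the second derivative at x_i, h_i = 1, 1, and Δ_i = (y_(i+1) − y_i)/h_i = -3, 10:
  1·m_0 + 4·m_1 + 1·m_2 = 6(Δ_1 - Δ_0) = 78
Natural end conditions: m_0 = m_2 = 0.
Hence m_0 = 0, m_1 = 39/2, m_2 = 0.
On [2, 3], with S_0(t) = a_0 + b_0·(t - 2) + c_0·(t - 2)² + d_0·(t - 2)³: c_0 = m_0/2 = 0, d_0 = (m_1 - m_0)/(6h_0) = 13/4, b_0 = Δ_0 - h_0(2m_0 + m_1)/6 = -25/4.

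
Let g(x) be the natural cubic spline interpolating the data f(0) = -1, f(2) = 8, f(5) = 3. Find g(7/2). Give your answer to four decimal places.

Put m_i = g'' at the i-th knot. Here h = (2, 3) and Δ = (9/2, -5/3), so the interior equations h_(i-1)·m_(i-1) + 2(h_(i-1)+h_i)·m_i + h_i·m_(i+1) = 6(Δ_i − Δ_(i-1)) read
  2·m_0 + 10·m_1 + 3·m_2 = 6(Δ_1 - Δ_0) = -37
Natural end conditions: m_0 = m_2 = 0.
Solving: m_0 = 0, m_1 = -37/10, m_2 = 0.
On [2, 5], g(x) = 8 + 61/30·(x - 2) - 37/20·(x - 2)² + 37/180·(x - 2)³.
With (x - 2) = 3/2: g(7/2) = 1213/160.

7.5813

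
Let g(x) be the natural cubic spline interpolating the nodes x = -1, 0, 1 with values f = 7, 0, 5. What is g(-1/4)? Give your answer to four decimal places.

Write M_i for g''(x_i). With h_i = 1, 1 and divided differences Δ_i = -7, 5, the continuity of g' gives the tridiagonal system
  1·M_0 + 4·M_1 + 1·M_2 = 6(Δ_1 - Δ_0) = 72
Natural end conditions: M_0 = M_2 = 0.
Solving the tridiagonal system: M_0 = 0, M_1 = 18, M_2 = 0.
On [-1, 0], g(x) = 7 - 10·(x + 1) + 0·(x + 1)² + 3·(x + 1)³.
With (x + 1) = 3/4: g(-1/4) = 49/64.

0.7656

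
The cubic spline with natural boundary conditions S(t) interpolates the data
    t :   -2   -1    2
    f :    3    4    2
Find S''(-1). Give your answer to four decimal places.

-1.2500

Write M_i for S''(x_i). With h_i = 1, 3 and divided differences Δ_i = 1, -2/3, the continuity of S' gives the tridiagonal system
  1·M_0 + 8·M_1 + 3·M_2 = 6(Δ_1 - Δ_0) = -10
Natural end conditions: M_0 = M_2 = 0.
Solving: M_0 = 0, M_1 = -5/4, M_2 = 0.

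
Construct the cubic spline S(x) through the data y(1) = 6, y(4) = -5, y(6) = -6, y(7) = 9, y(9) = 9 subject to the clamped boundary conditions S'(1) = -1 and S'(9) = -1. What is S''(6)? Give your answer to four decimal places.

19.5232

Write M_i for S''(x_i). With h_i = 3, 2, 1, 2 and divided differences Δ_i = -11/3, -1/2, 15, 0, the continuity of S' gives the tridiagonal system
  3·M_0 + 10·M_1 + 2·M_2 = 6(Δ_1 - Δ_0) = 19
  2·M_1 + 6·M_2 + 1·M_3 = 6(Δ_2 - Δ_1) = 93
  1·M_2 + 6·M_3 + 2·M_4 = 6(Δ_3 - Δ_2) = -90
Clamped end conditions give two more equations: 2h_0·M_0 + h_0·M_1 = 6(Δ_0 - S'(1)) = -16 and h_3·M_3 + 2h_3·M_4 = 6(S'(9) - Δ_3) = -6.
Hence M_0 = -887/453, M_1 = -214/151, M_2 = 2948/151, M_3 = -3217/151, M_4 = 1382/151.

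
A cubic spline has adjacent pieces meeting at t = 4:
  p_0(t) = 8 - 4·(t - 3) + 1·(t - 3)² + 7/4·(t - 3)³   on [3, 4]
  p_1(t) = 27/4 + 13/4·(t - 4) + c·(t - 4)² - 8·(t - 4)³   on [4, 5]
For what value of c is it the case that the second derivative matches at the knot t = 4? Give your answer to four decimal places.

6.2500

p_0''(t) = 2 + 21/2·(t - 3), so p_0''(4) = 25/2. On the right, p_1''(4) = 2c, so c = 25/4.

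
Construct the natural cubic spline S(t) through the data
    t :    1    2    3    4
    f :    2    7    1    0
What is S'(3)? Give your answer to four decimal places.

-5.1333

Put M_i = S'' at the i-th knot. Here h = (1, 1, 1) and Δ = (5, -6, -1), so the interior equations h_(i-1)·M_(i-1) + 2(h_(i-1)+h_i)·M_i + h_i·M_(i+1) = 6(Δ_i − Δ_(i-1)) read
  1·M_0 + 4·M_1 + 1·M_2 = 6(Δ_1 - Δ_0) = -66
  1·M_1 + 4·M_2 + 1·M_3 = 6(Δ_2 - Δ_1) = 30
Natural end conditions: M_0 = M_3 = 0.
Solving the tridiagonal system: M_0 = 0, M_1 = -98/5, M_2 = 62/5, M_3 = 0.
On [3, 4], S'(t) = b_2 + 2c_2·(t - 3) + 3d_2·(t - 3)² with b_2 = Δ_2 - h_2(2M_2 + M_3)/6 = -77/15, c_2 = M_2/2 = 31/5, d_2 = (M_3 - M_2)/(6h_2) = -31/15. So S'(3) = -77/15.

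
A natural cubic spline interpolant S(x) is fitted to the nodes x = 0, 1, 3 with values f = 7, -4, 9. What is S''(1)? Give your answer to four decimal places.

17.5000

Put M_i = S'' at the i-th knot. Here h = (1, 2) and Δ = (-11, 13/2), so the interior equations h_(i-1)·M_(i-1) + 2(h_(i-1)+h_i)·M_i + h_i·M_(i+1) = 6(Δ_i − Δ_(i-1)) read
  1·M_0 + 6·M_1 + 2·M_2 = 6(Δ_1 - Δ_0) = 105
Natural end conditions: M_0 = M_2 = 0.
Hence M_0 = 0, M_1 = 35/2, M_2 = 0.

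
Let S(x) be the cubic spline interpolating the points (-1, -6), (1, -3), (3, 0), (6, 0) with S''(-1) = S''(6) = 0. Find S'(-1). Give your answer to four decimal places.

1.4211

With m_i denoting the second derivative at x_i, h_i = 2, 2, 3, and Δ_i = (y_(i+1) − y_i)/h_i = 3/2, 3/2, 0:
  2·m_0 + 8·m_1 + 2·m_2 = 6(Δ_1 - Δ_0) = 0
  2·m_1 + 10·m_2 + 3·m_3 = 6(Δ_2 - Δ_1) = -9
Natural end conditions: m_0 = m_3 = 0.
Forward elimination and back-substitution give m_0 = 0, m_1 = 9/38, m_2 = -18/19, m_3 = 0.
On [-1, 1], S'(x) = b_0 + 2c_0·(x + 1) + 3d_0·(x + 1)² with b_0 = Δ_0 - h_0(2m_0 + m_1)/6 = 27/19, c_0 = m_0/2 = 0, d_0 = (m_1 - m_0)/(6h_0) = 3/152. So S'(-1) = 27/19.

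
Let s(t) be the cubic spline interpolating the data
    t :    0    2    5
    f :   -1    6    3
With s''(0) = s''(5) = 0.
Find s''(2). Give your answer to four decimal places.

Write M_i for s''(x_i). With h_i = 2, 3 and divided differences Δ_i = 7/2, -1, the continuity of s' gives the tridiagonal system
  2·M_0 + 10·M_1 + 3·M_2 = 6(Δ_1 - Δ_0) = -27
Natural end conditions: M_0 = M_2 = 0.
Solving: M_0 = 0, M_1 = -27/10, M_2 = 0.

-2.7000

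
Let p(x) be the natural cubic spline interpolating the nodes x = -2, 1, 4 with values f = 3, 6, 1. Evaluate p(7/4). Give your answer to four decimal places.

With σ_i denoting the second derivative at x_i, h_i = 3, 3, and Δ_i = (y_(i+1) − y_i)/h_i = 1, -5/3:
  3·σ_0 + 12·σ_1 + 3·σ_2 = 6(Δ_1 - Δ_0) = -16
Natural end conditions: σ_0 = σ_2 = 0.
Solving: σ_0 = 0, σ_1 = -4/3, σ_2 = 0.
On [1, 4], p(x) = 6 - 1/3·(x - 1) - 2/3·(x - 1)² + 2/27·(x - 1)³.
With (x - 1) = 3/4: p(7/4) = 173/32.

5.4063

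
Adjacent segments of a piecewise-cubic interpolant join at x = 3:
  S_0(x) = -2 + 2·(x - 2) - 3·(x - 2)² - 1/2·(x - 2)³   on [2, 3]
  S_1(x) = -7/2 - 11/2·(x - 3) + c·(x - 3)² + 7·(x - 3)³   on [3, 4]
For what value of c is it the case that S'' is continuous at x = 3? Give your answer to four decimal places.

-4.5000

S_0''(x) = -6 - 3·(x - 2), so S_0''(3) = -9. On the right, S_1''(3) = 2c, so c = -9/2.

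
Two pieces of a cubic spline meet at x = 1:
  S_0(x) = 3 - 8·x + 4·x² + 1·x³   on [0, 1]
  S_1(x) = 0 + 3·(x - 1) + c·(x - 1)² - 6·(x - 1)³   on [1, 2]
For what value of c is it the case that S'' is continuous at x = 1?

7

S_0''(x) = 8 + 6·x, so S_0''(1) = 14. On the right, S_1''(1) = 2c, so c = 7.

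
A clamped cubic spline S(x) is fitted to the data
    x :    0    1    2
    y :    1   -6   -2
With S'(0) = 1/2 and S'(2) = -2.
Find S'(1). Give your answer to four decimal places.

-1.8750

With m_i denoting the second derivative at x_i, h_i = 1, 1, and Δ_i = (y_(i+1) − y_i)/h_i = -7, 4:
  1·m_0 + 4·m_1 + 1·m_2 = 6(Δ_1 - Δ_0) = 66
Clamped end conditions give two more equations: 2h_0·m_0 + h_0·m_1 = 6(Δ_0 - S'(0)) = -45 and h_1·m_1 + 2h_1·m_2 = 6(S'(2) - Δ_1) = -36.
Solving the tridiagonal system: m_0 = -161/4, m_1 = 71/2, m_2 = -143/4.
On [1, 2], S'(x) = b_1 + 2c_1·(x - 1) + 3d_1·(x - 1)² with b_1 = Δ_1 - h_1(2m_1 + m_2)/6 = -15/8, c_1 = m_1/2 = 71/4, d_1 = (m_2 - m_1)/(6h_1) = -95/8. So S'(1) = -15/8.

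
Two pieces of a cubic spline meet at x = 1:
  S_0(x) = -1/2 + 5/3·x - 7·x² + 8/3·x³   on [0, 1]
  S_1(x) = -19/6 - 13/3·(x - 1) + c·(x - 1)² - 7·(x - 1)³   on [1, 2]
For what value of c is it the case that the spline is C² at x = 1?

1

S_0''(x) = -14 + 16·x, so S_0''(1) = 2. On the right, S_1''(1) = 2c, so c = 1.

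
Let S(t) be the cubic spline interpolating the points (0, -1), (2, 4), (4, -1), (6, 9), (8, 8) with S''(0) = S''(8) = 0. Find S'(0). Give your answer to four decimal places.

Put M_i = S'' at the i-th knot. Here h = (2, 2, 2, 2) and Δ = (5/2, -5/2, 5, -1/2), so the interior equations h_(i-1)·M_(i-1) + 2(h_(i-1)+h_i)·M_i + h_i·M_(i+1) = 6(Δ_i − Δ_(i-1)) read
  2·M_0 + 8·M_1 + 2·M_2 = 6(Δ_1 - Δ_0) = -30
  2·M_1 + 8·M_2 + 2·M_3 = 6(Δ_2 - Δ_1) = 45
  2·M_2 + 8·M_3 + 2·M_4 = 6(Δ_3 - Δ_2) = -33
Natural end conditions: M_0 = M_4 = 0.
Forward elimination and back-substitution give M_0 = 0, M_1 = -663/112, M_2 = 243/28, M_3 = -705/112, M_4 = 0.
On [0, 2], S'(t) = b_0 + 2c_0·t + 3d_0·t² with b_0 = Δ_0 - h_0(2M_0 + M_1)/6 = 501/112, c_0 = M_0/2 = 0, d_0 = (M_1 - M_0)/(6h_0) = -221/448. So S'(0) = 501/112.

4.4732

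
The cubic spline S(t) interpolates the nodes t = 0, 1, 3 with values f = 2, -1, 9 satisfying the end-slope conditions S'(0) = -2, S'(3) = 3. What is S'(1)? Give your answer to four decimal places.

-0.3333

Write M_i for S''(x_i). With h_i = 1, 2 and divided differences Δ_i = -3, 5, the continuity of S' gives the tridiagonal system
  1·M_0 + 6·M_1 + 2·M_2 = 6(Δ_1 - Δ_0) = 48
Clamped end conditions give two more equations: 2h_0·M_0 + h_0·M_1 = 6(Δ_0 - S'(0)) = -6 and h_1·M_1 + 2h_1·M_2 = 6(S'(3) - Δ_1) = -12.
Hence M_0 = -28/3, M_1 = 38/3, M_2 = -28/3.
On [1, 3], S'(t) = b_1 + 2c_1·(t - 1) + 3d_1·(t - 1)² with b_1 = Δ_1 - h_1(2M_1 + M_2)/6 = -1/3, c_1 = M_1/2 = 19/3, d_1 = (M_2 - M_1)/(6h_1) = -11/6. So S'(1) = -1/3.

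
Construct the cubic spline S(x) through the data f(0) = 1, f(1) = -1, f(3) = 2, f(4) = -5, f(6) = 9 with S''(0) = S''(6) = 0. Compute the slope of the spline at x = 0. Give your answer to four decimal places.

Let M_i = S''(x_i). Step sizes h_i = 1, 2, 1, 2; slopes of the chords Δ_i = (y_(i+1) - y_i)/h_i = -2, 3/2, -7, 7.
  1·M_0 + 6·M_1 + 2·M_2 = 6(Δ_1 - Δ_0) = 21
  2·M_1 + 6·M_2 + 1·M_3 = 6(Δ_2 - Δ_1) = -51
  1·M_2 + 6·M_3 + 2·M_4 = 6(Δ_3 - Δ_2) = 84
Natural end conditions: M_0 = M_4 = 0.
Solving the tridiagonal system: M_0 = 0, M_1 = 505/62, M_2 = -432/31, M_3 = 506/31, M_4 = 0.
On [0, 1], S'(x) = b_0 + 2c_0·x + 3d_0·x² with b_0 = Δ_0 - h_0(2M_0 + M_1)/6 = -1249/372, c_0 = M_0/2 = 0, d_0 = (M_1 - M_0)/(6h_0) = 505/372. So S'(0) = -1249/372.

-3.3575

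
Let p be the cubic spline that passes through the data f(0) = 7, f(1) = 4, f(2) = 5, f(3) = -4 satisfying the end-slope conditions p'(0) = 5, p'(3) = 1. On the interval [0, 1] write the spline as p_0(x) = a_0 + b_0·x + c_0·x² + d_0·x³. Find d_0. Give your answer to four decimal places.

9.7333

With σ_i denoting the second derivative at x_i, h_i = 1, 1, 1, and Δ_i = (y_(i+1) − y_i)/h_i = -3, 1, -9:
  1·σ_0 + 4·σ_1 + 1·σ_2 = 6(Δ_1 - Δ_0) = 24
  1·σ_1 + 4·σ_2 + 1·σ_3 = 6(Δ_2 - Δ_1) = -60
Clamped end conditions give two more equations: 2h_0·σ_0 + h_0·σ_1 = 6(Δ_0 - p'(0)) = -48 and h_2·σ_2 + 2h_2·σ_3 = 6(p'(3) - Δ_2) = 60.
Solving the tridiagonal system: σ_0 = -532/15, σ_1 = 344/15, σ_2 = -484/15, σ_3 = 692/15.
On [0, 1], with p_0(x) = a_0 + b_0·x + c_0·x² + d_0·x³: c_0 = σ_0/2 = -266/15, d_0 = (σ_1 - σ_0)/(6h_0) = 146/15, b_0 = Δ_0 - h_0(2σ_0 + σ_1)/6 = 5.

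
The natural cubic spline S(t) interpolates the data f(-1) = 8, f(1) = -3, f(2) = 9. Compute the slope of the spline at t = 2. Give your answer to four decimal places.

14.9167

Write m_i for S''(x_i). With h_i = 2, 1 and divided differences Δ_i = -11/2, 12, the continuity of S' gives the tridiagonal system
  2·m_0 + 6·m_1 + 1·m_2 = 6(Δ_1 - Δ_0) = 105
Natural end conditions: m_0 = m_2 = 0.
Solving the tridiagonal system: m_0 = 0, m_1 = 35/2, m_2 = 0.
On [1, 2], S'(t) = b_1 + 2c_1·(t - 1) + 3d_1·(t - 1)² with b_1 = Δ_1 - h_1(2m_1 + m_2)/6 = 37/6, c_1 = m_1/2 = 35/4, d_1 = (m_2 - m_1)/(6h_1) = -35/12. So S'(2) = 179/12.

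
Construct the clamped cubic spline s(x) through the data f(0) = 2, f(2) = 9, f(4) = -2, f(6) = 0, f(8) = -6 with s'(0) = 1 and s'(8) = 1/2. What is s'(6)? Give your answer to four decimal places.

-0.9018

Put M_i = s'' at the i-th knot. Here h = (2, 2, 2, 2) and Δ = (7/2, -11/2, 1, -3), so the interior equations h_(i-1)·M_(i-1) + 2(h_(i-1)+h_i)·M_i + h_i·M_(i+1) = 6(Δ_i − Δ_(i-1)) read
  2·M_0 + 8·M_1 + 2·M_2 = 6(Δ_1 - Δ_0) = -54
  2·M_1 + 8·M_2 + 2·M_3 = 6(Δ_2 - Δ_1) = 39
  2·M_2 + 8·M_3 + 2·M_4 = 6(Δ_3 - Δ_2) = -24
Clamped end conditions give two more equations: 2h_0·M_0 + h_0·M_1 = 6(Δ_0 - s'(0)) = 15 and h_3·M_3 + 2h_3·M_4 = 6(s'(8) - Δ_3) = 21.
Solving: M_0 = 1067/112, M_1 = -647/56, M_2 = 155/16, M_3 = -431/56, M_4 = 1019/112.
On [6, 8], s'(x) = b_3 + 2c_3·(x - 6) + 3d_3·(x - 6)² with b_3 = Δ_3 - h_3(2M_3 + M_4)/6 = -101/112, c_3 = M_3/2 = -431/112, d_3 = (M_4 - M_3)/(6h_3) = 627/448. So s'(6) = -101/112.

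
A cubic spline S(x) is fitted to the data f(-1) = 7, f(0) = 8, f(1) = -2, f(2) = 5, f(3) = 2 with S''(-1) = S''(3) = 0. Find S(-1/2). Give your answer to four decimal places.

Write m_i for S''(x_i). With h_i = 1, 1, 1, 1 and divided differences Δ_i = 1, -10, 7, -3, the continuity of S' gives the tridiagonal system
  1·m_0 + 4·m_1 + 1·m_2 = 6(Δ_1 - Δ_0) = -66
  1·m_1 + 4·m_2 + 1·m_3 = 6(Δ_2 - Δ_1) = 102
  1·m_2 + 4·m_3 + 1·m_4 = 6(Δ_3 - Δ_2) = -60
Natural end conditions: m_0 = m_4 = 0.
Hence m_0 = 0, m_1 = -729/28, m_2 = 267/7, m_3 = -687/28, m_4 = 0.
On [-1, 0], S(x) = 7 + 299/56·(x + 1) + 0·(x + 1)² - 243/56·(x + 1)³.
With (x + 1) = 1/2: S(-1/2) = 4089/448.

9.1272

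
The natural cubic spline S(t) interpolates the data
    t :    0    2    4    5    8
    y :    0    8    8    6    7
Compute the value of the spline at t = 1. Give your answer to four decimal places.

4.6599

Write σ_i for S''(x_i). With h_i = 2, 2, 1, 3 and divided differences Δ_i = 4, 0, -2, 1/3, the continuity of S' gives the tridiagonal system
  2·σ_0 + 8·σ_1 + 2·σ_2 = 6(Δ_1 - Δ_0) = -24
  2·σ_1 + 6·σ_2 + 1·σ_3 = 6(Δ_2 - Δ_1) = -12
  1·σ_2 + 8·σ_3 + 3·σ_4 = 6(Δ_3 - Δ_2) = 14
Natural end conditions: σ_0 = σ_4 = 0.
Solving: σ_0 = 0, σ_1 = -227/86, σ_2 = -62/43, σ_3 = 83/43, σ_4 = 0.
On [0, 2], S(t) = 0 + 1259/258·t + 0·t² - 227/1032·t³.
With t = 1: S(1) = 1603/344.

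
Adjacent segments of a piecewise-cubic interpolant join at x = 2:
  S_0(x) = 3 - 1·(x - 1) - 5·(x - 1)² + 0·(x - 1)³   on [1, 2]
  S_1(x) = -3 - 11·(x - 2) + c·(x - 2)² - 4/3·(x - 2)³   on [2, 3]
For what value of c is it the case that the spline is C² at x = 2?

S_0''(x) = -10 + 0·(x - 1), so S_0''(2) = -10. On the right, S_1''(2) = 2c, so c = -5.

-5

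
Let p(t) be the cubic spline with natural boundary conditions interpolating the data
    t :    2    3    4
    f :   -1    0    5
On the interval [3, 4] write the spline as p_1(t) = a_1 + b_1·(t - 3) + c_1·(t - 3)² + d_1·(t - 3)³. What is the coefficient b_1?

With m_i denoting the second derivative at x_i, h_i = 1, 1, and Δ_i = (y_(i+1) − y_i)/h_i = 1, 5:
  1·m_0 + 4·m_1 + 1·m_2 = 6(Δ_1 - Δ_0) = 24
Natural end conditions: m_0 = m_2 = 0.
Solving the tridiagonal system: m_0 = 0, m_1 = 6, m_2 = 0.
On [3, 4], with p_1(t) = a_1 + b_1·(t - 3) + c_1·(t - 3)² + d_1·(t - 3)³: c_1 = m_1/2 = 3, d_1 = (m_2 - m_1)/(6h_1) = -1, b_1 = Δ_1 - h_1(2m_1 + m_2)/6 = 3.

3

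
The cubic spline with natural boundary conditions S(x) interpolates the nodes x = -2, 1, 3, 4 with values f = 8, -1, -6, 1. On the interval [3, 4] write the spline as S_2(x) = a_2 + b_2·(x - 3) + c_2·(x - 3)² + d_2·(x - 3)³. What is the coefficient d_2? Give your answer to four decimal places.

-1.6786

With M_i denoting the second derivative at x_i, h_i = 3, 2, 1, and Δ_i = (y_(i+1) − y_i)/h_i = -3, -5/2, 7:
  3·M_0 + 10·M_1 + 2·M_2 = 6(Δ_1 - Δ_0) = 3
  2·M_1 + 6·M_2 + 1·M_3 = 6(Δ_2 - Δ_1) = 57
Natural end conditions: M_0 = M_3 = 0.
Solving the tridiagonal system: M_0 = 0, M_1 = -12/7, M_2 = 141/14, M_3 = 0.
On [3, 4], with S_2(x) = a_2 + b_2·(x - 3) + c_2·(x - 3)² + d_2·(x - 3)³: c_2 = M_2/2 = 141/28, d_2 = (M_3 - M_2)/(6h_2) = -47/28, b_2 = Δ_2 - h_2(2M_2 + M_3)/6 = 51/14.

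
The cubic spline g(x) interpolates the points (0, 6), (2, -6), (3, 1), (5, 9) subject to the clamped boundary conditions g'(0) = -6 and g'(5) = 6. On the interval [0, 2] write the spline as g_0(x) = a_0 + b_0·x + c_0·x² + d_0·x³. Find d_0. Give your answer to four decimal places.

2.1563

Let M_i = g''(x_i). Step sizes h_i = 2, 1, 2; slopes of the chords Δ_i = (y_(i+1) - y_i)/h_i = -6, 7, 4.
  2·M_0 + 6·M_1 + 1·M_2 = 6(Δ_1 - Δ_0) = 78
  1·M_1 + 6·M_2 + 2·M_3 = 6(Δ_2 - Δ_1) = -18
Clamped end conditions give two more equations: 2h_0·M_0 + h_0·M_1 = 6(Δ_0 - g'(0)) = 0 and h_2·M_2 + 2h_2·M_3 = 6(g'(5) - Δ_2) = 12.
Solving the tridiagonal system: M_0 = -69/8, M_1 = 69/4, M_2 = -33/4, M_3 = 57/8.
On [0, 2], with g_0(x) = a_0 + b_0·x + c_0·x² + d_0·x³: c_0 = M_0/2 = -69/16, d_0 = (M_1 - M_0)/(6h_0) = 69/32, b_0 = Δ_0 - h_0(2M_0 + M_1)/6 = -6.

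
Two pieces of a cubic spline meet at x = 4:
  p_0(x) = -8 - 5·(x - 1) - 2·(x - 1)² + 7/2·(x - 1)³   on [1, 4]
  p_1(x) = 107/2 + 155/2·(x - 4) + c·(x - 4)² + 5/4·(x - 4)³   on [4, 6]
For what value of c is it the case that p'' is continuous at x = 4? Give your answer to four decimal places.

29.5000

p_0''(x) = -4 + 21·(x - 1), so p_0''(4) = 59. On the right, p_1''(4) = 2c, so c = 59/2.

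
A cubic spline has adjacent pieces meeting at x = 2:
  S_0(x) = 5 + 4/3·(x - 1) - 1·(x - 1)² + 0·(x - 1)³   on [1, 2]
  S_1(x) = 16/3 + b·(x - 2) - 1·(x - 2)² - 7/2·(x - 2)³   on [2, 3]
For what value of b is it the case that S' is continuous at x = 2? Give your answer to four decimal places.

S_0'(x) = 4/3 - 2·(x - 1) + 0·(x - 1)², so S_0'(2) = -2/3. On the right, S_1'(2) = b, so b = -2/3.

-0.6667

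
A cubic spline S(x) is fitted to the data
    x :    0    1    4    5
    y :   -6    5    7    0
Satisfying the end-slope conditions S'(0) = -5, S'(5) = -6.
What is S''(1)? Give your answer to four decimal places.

With σ_i denoting the second derivative at x_i, h_i = 1, 3, 1, and Δ_i = (y_(i+1) − y_i)/h_i = 11, 2/3, -7:
  1·σ_0 + 8·σ_1 + 3·σ_2 = 6(Δ_1 - Δ_0) = -62
  3·σ_1 + 8·σ_2 + 1·σ_3 = 6(Δ_2 - Δ_1) = -46
Clamped end conditions give two more equations: 2h_0·σ_0 + h_0·σ_1 = 6(Δ_0 - S'(0)) = 96 and h_2·σ_2 + 2h_2·σ_3 = 6(S'(5) - Δ_2) = 6.
Solving the tridiagonal system: σ_0 = 3476/63, σ_1 = -904/63, σ_2 = -50/63, σ_3 = 214/63.

-14.3492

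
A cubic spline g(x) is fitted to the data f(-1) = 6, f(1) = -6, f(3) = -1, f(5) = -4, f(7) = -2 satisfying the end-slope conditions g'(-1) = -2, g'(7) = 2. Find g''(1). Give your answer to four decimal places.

10.8929

With M_i denoting the second derivative at x_i, h_i = 2, 2, 2, 2, and Δ_i = (y_(i+1) − y_i)/h_i = -6, 5/2, -3/2, 1:
  2·M_0 + 8·M_1 + 2·M_2 = 6(Δ_1 - Δ_0) = 51
  2·M_1 + 8·M_2 + 2·M_3 = 6(Δ_2 - Δ_1) = -24
  2·M_2 + 8·M_3 + 2·M_4 = 6(Δ_3 - Δ_2) = 15
Clamped end conditions give two more equations: 2h_0·M_0 + h_0·M_1 = 6(Δ_0 - g'(-1)) = -24 and h_3·M_3 + 2h_3·M_4 = 6(g'(7) - Δ_3) = 6.
Solving the tridiagonal system: M_0 = -641/56, M_1 = 305/28, M_2 = -53/8, M_3 = 101/28, M_4 = -17/56.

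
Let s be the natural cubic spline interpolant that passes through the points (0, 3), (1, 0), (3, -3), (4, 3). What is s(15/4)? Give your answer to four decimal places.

Let M_i = s''(x_i). Step sizes h_i = 1, 2, 1; slopes of the chords Δ_i = (y_(i+1) - y_i)/h_i = -3, -3/2, 6.
  1·M_0 + 6·M_1 + 2·M_2 = 6(Δ_1 - Δ_0) = 9
  2·M_1 + 6·M_2 + 1·M_3 = 6(Δ_2 - Δ_1) = 45
Natural end conditions: M_0 = M_3 = 0.
Solving the tridiagonal system: M_0 = 0, M_1 = -9/8, M_2 = 63/8, M_3 = 0.
On [3, 4], s(x) = -3 + 27/8·(x - 3) + 63/16·(x - 3)² - 21/16·(x - 3)³.
With (x - 3) = 3/4: s(15/4) = 1221/1024.

1.1924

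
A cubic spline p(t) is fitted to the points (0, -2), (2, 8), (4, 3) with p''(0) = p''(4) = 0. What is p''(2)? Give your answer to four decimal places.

Write σ_i for p''(x_i). With h_i = 2, 2 and divided differences Δ_i = 5, -5/2, the continuity of p' gives the tridiagonal system
  2·σ_0 + 8·σ_1 + 2·σ_2 = 6(Δ_1 - Δ_0) = -45
Natural end conditions: σ_0 = σ_2 = 0.
Solving the tridiagonal system: σ_0 = 0, σ_1 = -45/8, σ_2 = 0.

-5.6250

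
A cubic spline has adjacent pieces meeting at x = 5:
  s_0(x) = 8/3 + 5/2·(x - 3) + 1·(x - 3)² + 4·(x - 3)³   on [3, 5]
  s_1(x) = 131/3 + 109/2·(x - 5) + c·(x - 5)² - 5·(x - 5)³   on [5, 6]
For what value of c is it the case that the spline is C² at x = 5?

s_0''(x) = 2 + 24·(x - 3), so s_0''(5) = 50. On the right, s_1''(5) = 2c, so c = 25.

25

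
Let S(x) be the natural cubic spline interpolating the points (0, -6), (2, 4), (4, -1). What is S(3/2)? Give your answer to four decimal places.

With m_i denoting the second derivative at x_i, h_i = 2, 2, and Δ_i = (y_(i+1) − y_i)/h_i = 5, -5/2:
  2·m_0 + 8·m_1 + 2·m_2 = 6(Δ_1 - Δ_0) = -45
Natural end conditions: m_0 = m_2 = 0.
Hence m_0 = 0, m_1 = -45/8, m_2 = 0.
On [0, 2], S(x) = -6 + 55/8·x + 0·x² - 15/32·x³.
With x = 3/2: S(3/2) = 699/256.

2.7305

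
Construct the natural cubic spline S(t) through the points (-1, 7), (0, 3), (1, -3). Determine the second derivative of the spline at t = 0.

-3

Write M_i for S''(x_i). With h_i = 1, 1 and divided differences Δ_i = -4, -6, the continuity of S' gives the tridiagonal system
  1·M_0 + 4·M_1 + 1·M_2 = 6(Δ_1 - Δ_0) = -12
Natural end conditions: M_0 = M_2 = 0.
Hence M_0 = 0, M_1 = -3, M_2 = 0.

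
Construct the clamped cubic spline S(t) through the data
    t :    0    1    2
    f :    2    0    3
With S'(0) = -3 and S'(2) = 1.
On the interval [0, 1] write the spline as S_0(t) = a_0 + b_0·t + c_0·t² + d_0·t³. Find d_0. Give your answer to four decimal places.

2.2500

Put M_i = S'' at the i-th knot. Here h = (1, 1) and Δ = (-2, 3), so the interior equations h_(i-1)·M_(i-1) + 2(h_(i-1)+h_i)·M_i + h_i·M_(i+1) = 6(Δ_i − Δ_(i-1)) read
  1·M_0 + 4·M_1 + 1·M_2 = 6(Δ_1 - Δ_0) = 30
Clamped end conditions give two more equations: 2h_0·M_0 + h_0·M_1 = 6(Δ_0 - S'(0)) = 6 and h_1·M_1 + 2h_1·M_2 = 6(S'(2) - Δ_1) = -12.
Hence M_0 = -5/2, M_1 = 11, M_2 = -23/2.
On [0, 1], with S_0(t) = a_0 + b_0·t + c_0·t² + d_0·t³: c_0 = M_0/2 = -5/4, d_0 = (M_1 - M_0)/(6h_0) = 9/4, b_0 = Δ_0 - h_0(2M_0 + M_1)/6 = -3.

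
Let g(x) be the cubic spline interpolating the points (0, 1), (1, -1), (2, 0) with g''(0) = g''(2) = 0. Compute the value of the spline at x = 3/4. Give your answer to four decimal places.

-0.7461

Write M_i for g''(x_i). With h_i = 1, 1 and divided differences Δ_i = -2, 1, the continuity of g' gives the tridiagonal system
  1·M_0 + 4·M_1 + 1·M_2 = 6(Δ_1 - Δ_0) = 18
Natural end conditions: M_0 = M_2 = 0.
Hence M_0 = 0, M_1 = 9/2, M_2 = 0.
On [0, 1], g(x) = 1 - 11/4·x + 0·x² + 3/4·x³.
With x = 3/4: g(3/4) = -191/256.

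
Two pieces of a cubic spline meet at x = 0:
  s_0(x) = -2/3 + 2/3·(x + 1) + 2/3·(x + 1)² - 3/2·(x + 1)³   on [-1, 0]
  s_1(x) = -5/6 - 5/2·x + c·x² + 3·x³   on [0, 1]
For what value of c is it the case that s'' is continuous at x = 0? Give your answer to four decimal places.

-3.8333

s_0''(x) = 4/3 - 9·(x + 1), so s_0''(0) = -23/3. On the right, s_1''(0) = 2c, so c = -23/6.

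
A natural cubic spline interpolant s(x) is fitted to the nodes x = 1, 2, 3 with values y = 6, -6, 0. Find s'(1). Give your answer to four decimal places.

With m_i denoting the second derivative at x_i, h_i = 1, 1, and Δ_i = (y_(i+1) − y_i)/h_i = -12, 6:
  1·m_0 + 4·m_1 + 1·m_2 = 6(Δ_1 - Δ_0) = 108
Natural end conditions: m_0 = m_2 = 0.
Solving: m_0 = 0, m_1 = 27, m_2 = 0.
On [1, 2], s'(x) = b_0 + 2c_0·(x - 1) + 3d_0·(x - 1)² with b_0 = Δ_0 - h_0(2m_0 + m_1)/6 = -33/2, c_0 = m_0/2 = 0, d_0 = (m_1 - m_0)/(6h_0) = 9/2. So s'(1) = -33/2.

-16.5000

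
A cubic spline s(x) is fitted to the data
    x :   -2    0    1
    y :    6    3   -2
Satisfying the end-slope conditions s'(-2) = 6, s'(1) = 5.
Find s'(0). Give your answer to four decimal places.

-8.4167

Write m_i for s''(x_i). With h_i = 2, 1 and divided differences Δ_i = -3/2, -5, the continuity of s' gives the tridiagonal system
  2·m_0 + 6·m_1 + 1·m_2 = 6(Δ_1 - Δ_0) = -21
Clamped end conditions give two more equations: 2h_0·m_0 + h_0·m_1 = 6(Δ_0 - s'(-2)) = -45 and h_1·m_1 + 2h_1·m_2 = 6(s'(1) - Δ_1) = 60.
Solving the tridiagonal system: m_0 = -97/12, m_1 = -19/3, m_2 = 199/6.
On [0, 1], s'(x) = b_1 + 2c_1·x + 3d_1·x² with b_1 = Δ_1 - h_1(2m_1 + m_2)/6 = -101/12, c_1 = m_1/2 = -19/6, d_1 = (m_2 - m_1)/(6h_1) = 79/12. So s'(0) = -101/12.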